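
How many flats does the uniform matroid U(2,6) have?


Flats of U(2,6): every subset of size < 2 is a flat, plus E itself.
Count = C(6,0) + C(6,1) + 1
     = 1 + 6 + 1
     = 8.

8


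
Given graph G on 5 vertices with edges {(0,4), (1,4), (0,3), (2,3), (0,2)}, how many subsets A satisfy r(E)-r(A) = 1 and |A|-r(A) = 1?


R(x,y) = sum over A in 2^E of x^(r(E)-r(A)) * y^(|A|-r(A)).
G has 5 vertices, 5 edges. r(E) = 4.
Enumerate all 2^5 = 32 subsets.
Count subsets with r(E)-r(A)=1 and |A|-r(A)=1: 2.

2


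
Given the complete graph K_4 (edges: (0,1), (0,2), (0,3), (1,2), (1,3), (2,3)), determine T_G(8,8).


T(K_4; x,y) = x^3 + 3x^2 + 4xy + 2x + y^3 + 3y^2 + 2y.
Substituting x=8, y=8:
= 512 + 192 + 256 + 16 + 512 + 192 + 16
= 1696.

1696


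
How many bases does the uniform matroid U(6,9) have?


Bases of U(6,9) are all 6-element subsets of the 9-element ground set.
Number of bases = C(9,6).
C(9,6) = 84.

84


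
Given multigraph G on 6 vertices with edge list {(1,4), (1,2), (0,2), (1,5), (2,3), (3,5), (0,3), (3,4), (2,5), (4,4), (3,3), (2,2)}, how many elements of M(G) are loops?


In a graphic matroid, a loop is a self-loop edge (u,u) with rank 0.
Examining all 12 edges for self-loops...
Self-loops found: (4,4), (3,3), (2,2)
Number of loops = 3.

3


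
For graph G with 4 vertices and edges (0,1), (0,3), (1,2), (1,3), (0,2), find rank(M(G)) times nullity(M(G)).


r(M) = |V| - c = 4 - 1 = 3.
nullity = |E| - r(M) = 5 - 3 = 2.
Product = 3 * 2 = 6.

6


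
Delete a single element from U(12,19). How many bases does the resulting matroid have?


Deleting e from U(12,19) gives U(12,18) since n > r.
Bases of U(12,18) = C(18,12) = 18! / (12! * 6!) = 18564.

18564


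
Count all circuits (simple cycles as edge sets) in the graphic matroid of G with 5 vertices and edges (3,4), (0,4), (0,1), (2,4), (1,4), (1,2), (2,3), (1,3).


A circuit in a graphic matroid = edge set of a simple cycle.
G has 5 vertices and 8 edges.
Enumerating all minimal edge subsets forming cycles...
Total circuits found: 12.

12


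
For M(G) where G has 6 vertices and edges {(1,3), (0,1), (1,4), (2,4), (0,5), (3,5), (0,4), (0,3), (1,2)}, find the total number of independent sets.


An independent set in a graphic matroid is an acyclic edge subset.
G has 6 vertices and 9 edges.
Enumerate all 2^9 = 512 subsets, checking for acyclicity.
Total independent sets = 280.

280


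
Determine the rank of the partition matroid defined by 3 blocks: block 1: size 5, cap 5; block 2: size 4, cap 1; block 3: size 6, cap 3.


Rank of a partition matroid = sum of min(|Si|, ci) for each block.
= min(5,5) + min(4,1) + min(6,3)
= 5 + 1 + 3
= 9.

9


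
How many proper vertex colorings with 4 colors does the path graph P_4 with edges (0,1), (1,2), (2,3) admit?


P(P_4, k) = k * (k-1)^(3).
P(4) = 4 * 3^3 = 4 * 27 = 108.

108


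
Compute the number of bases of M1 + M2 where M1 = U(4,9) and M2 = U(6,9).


Bases of a direct sum M1 + M2: |B| = |B(M1)| * |B(M2)|.
|B(U(4,9))| = C(9,4) = 126.
|B(U(6,9))| = C(9,6) = 84.
Total bases = 126 * 84 = 10584.

10584


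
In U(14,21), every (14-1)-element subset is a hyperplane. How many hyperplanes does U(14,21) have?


Hyperplanes of U(14,21) are flats of rank 13.
In a uniform matroid, these are exactly the (13)-element subsets.
Count = C(21,13) = 21! / (13! * 8!) = 203490.

203490


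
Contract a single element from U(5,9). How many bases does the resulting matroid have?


Contracting e from U(5,9) gives U(4,8).
Bases of U(4,8) = C(8,4) = 8! / (4! * 4!) = 70.

70


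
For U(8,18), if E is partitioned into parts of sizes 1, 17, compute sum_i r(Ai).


r(Ai) = min(|Ai|, 8) for each part.
Sum = min(1,8) + min(17,8)
    = 1 + 8
    = 9.

9


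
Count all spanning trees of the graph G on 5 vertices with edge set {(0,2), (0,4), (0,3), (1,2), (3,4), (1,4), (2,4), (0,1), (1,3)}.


By Kirchhoff's matrix tree theorem, the number of spanning trees equals
the determinant of any cofactor of the Laplacian matrix L.
G has 5 vertices and 9 edges.
Computing the (4 x 4) cofactor determinant gives 75.

75


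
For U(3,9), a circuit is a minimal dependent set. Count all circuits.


In U(3,9), circuits are the (4)-element subsets.
Any set of 4 elements is dependent, and removing any one element gives
an independent set of size 3, so it is a minimal dependent set.
Number of circuits = (9 choose 4) = 126.

126


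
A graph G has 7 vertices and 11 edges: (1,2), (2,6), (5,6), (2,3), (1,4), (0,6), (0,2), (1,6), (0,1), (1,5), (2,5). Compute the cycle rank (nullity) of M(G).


Cycle rank (nullity) = |E| - r(M) = |E| - (|V| - c).
|E| = 11, |V| = 7, c = 1.
Nullity = 11 - (7 - 1) = 11 - 6 = 5.

5


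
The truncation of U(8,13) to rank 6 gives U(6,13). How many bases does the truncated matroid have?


Truncating U(8,13) to rank 6 gives U(6,13).
Bases of U(6,13) are all 6-element subsets of 13 elements.
Number of bases = (13 choose 6) = 1716.

1716


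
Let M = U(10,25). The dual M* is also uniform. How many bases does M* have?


The dual of U(r,n) is U(n-r, n) = U(15,25).
Bases of U(15,25) are all (15)-element subsets.
|B(M*)| = C(25,15) = 3268760.

3268760


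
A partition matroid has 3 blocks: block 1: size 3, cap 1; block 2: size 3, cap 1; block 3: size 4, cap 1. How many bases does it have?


A basis picks exactly ci elements from block i.
Number of bases = product of C(|Si|, ci).
= C(3,1) * C(3,1) * C(4,1)
= 3 * 3 * 4
= 36.

36


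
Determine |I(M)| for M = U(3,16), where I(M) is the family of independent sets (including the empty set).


Independent sets of U(3,16) are all subsets of size <= 3.
Count = (16 choose 0) + (16 choose 1) + (16 choose 2) + (16 choose 3)
     = 1 + 16 + 120 + 560
     = 697.

697


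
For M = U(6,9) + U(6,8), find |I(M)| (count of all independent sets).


For a direct sum, |I(M1+M2)| = |I(M1)| * |I(M2)|.
|I(U(6,9))| = sum C(9,k) for k=0..6 = 466.
|I(U(6,8))| = sum C(8,k) for k=0..6 = 247.
Total = 466 * 247 = 115102.

115102


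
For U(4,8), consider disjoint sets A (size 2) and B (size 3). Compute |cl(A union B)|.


|A union B| = 2 + 3 = 5 (disjoint).
In U(4,8), cl(S) = S if |S| < 4, else cl(S) = E.
Since 5 >= 4, cl(A union B) = E.
|cl(A union B)| = 8.

8


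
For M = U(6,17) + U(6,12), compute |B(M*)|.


(M1+M2)* = M1* + M2*.
M1* = U(11,17), bases: C(17,11) = 12376.
M2* = U(6,12), bases: C(12,6) = 924.
|B(M*)| = 12376 * 924 = 11435424.

11435424


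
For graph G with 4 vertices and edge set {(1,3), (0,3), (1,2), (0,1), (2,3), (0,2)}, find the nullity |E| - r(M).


Cycle rank (nullity) = |E| - r(M) = |E| - (|V| - c).
|E| = 6, |V| = 4, c = 1.
Nullity = 6 - (4 - 1) = 6 - 3 = 3.

3


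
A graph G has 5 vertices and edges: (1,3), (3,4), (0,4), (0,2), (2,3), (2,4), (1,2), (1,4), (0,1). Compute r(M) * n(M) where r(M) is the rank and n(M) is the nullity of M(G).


r(M) = |V| - c = 5 - 1 = 4.
nullity = |E| - r(M) = 9 - 4 = 5.
Product = 4 * 5 = 20.

20


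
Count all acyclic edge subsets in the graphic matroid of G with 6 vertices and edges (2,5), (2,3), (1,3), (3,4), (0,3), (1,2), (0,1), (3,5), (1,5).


An independent set in a graphic matroid is an acyclic edge subset.
G has 6 vertices and 9 edges.
Enumerate all 2^9 = 512 subsets, checking for acyclicity.
Total independent sets = 256.

256


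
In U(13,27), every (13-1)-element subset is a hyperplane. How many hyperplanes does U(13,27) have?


Hyperplanes of U(13,27) are flats of rank 12.
In a uniform matroid, these are exactly the (12)-element subsets.
Count = C(27,12) = 17383860.

17383860


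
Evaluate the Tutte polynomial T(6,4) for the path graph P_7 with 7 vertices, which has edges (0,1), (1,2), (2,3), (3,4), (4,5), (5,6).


A path on 7 vertices is a tree with 6 edges.
T(x,y) = x^(6) for any tree.
T(6,4) = 6^6 = 46656.

46656


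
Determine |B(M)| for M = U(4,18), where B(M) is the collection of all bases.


Bases of U(4,18) are all 4-element subsets of the 18-element ground set.
Number of bases = C(18,4).
C(18,4) = (18 * 17 * 16 * 15) / (1 * 2 * 3 * 4) = 3060.

3060


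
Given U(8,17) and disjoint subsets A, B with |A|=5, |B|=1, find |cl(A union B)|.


|A union B| = 5 + 1 = 6 (disjoint).
In U(8,17), cl(S) = S if |S| < 8, else cl(S) = E.
Since 6 < 8, cl(A union B) = A union B.
|cl(A union B)| = 6.

6


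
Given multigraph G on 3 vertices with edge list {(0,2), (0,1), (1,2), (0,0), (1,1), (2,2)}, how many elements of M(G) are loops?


In a graphic matroid, a loop is a self-loop edge (u,u) with rank 0.
Examining all 6 edges for self-loops...
Self-loops found: (0,0), (1,1), (2,2)
Number of loops = 3.

3


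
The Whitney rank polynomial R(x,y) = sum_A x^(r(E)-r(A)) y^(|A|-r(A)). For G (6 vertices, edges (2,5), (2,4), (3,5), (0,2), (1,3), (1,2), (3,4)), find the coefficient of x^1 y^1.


R(x,y) = sum over A in 2^E of x^(r(E)-r(A)) * y^(|A|-r(A)).
G has 6 vertices, 7 edges. r(E) = 5.
Enumerate all 2^7 = 128 subsets.
Count subsets with r(E)-r(A)=1 and |A|-r(A)=1: 9.

9


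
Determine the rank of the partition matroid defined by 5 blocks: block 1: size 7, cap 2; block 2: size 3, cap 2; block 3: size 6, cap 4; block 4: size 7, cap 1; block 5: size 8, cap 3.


Rank of a partition matroid = sum of min(|Si|, ci) for each block.
= min(7,2) + min(3,2) + min(6,4) + min(7,1) + min(8,3)
= 2 + 2 + 4 + 1 + 3
= 12.

12


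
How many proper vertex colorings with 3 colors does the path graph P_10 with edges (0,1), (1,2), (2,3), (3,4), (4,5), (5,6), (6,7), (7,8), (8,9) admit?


P(P_10, k) = k * (k-1)^(9).
P(3) = 3 * 2^9 = 3 * 512 = 1536.

1536


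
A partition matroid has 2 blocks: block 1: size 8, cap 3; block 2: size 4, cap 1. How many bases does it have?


A basis picks exactly ci elements from block i.
Number of bases = product of C(|Si|, ci).
= C(8,3) * C(4,1)
= 56 * 4
= 224.

224


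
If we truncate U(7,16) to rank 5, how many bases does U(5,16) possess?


Truncating U(7,16) to rank 5 gives U(5,16).
Bases of U(5,16) are all 5-element subsets of 16 elements.
Number of bases = C(16,5) = 4368.

4368


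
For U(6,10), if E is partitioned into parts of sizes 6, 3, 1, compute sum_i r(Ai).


r(Ai) = min(|Ai|, 6) for each part.
Sum = min(6,6) + min(3,6) + min(1,6)
    = 6 + 3 + 1
    = 10.

10


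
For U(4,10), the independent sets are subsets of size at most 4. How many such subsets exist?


Independent sets of U(4,10) are all subsets of size <= 4.
Count = (10 choose 0) + (10 choose 1) + (10 choose 2) + (10 choose 3) + (10 choose 4)
     = 1 + 10 + 45 + 120 + 210
     = 386.

386


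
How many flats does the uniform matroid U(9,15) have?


Flats of U(9,15): every subset of size < 9 is a flat, plus E itself.
Count = (15 choose 0) + (15 choose 1) + (15 choose 2) + (15 choose 3) + (15 choose 4) + (15 choose 5) + (15 choose 6) + (15 choose 7) + (15 choose 8) + 1
     = 1 + 15 + 105 + 455 + 1365 + 3003 + 5005 + 6435 + 6435 + 1
     = 22820.

22820


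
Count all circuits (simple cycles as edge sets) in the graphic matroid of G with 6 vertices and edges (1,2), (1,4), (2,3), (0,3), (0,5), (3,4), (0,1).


A circuit in a graphic matroid = edge set of a simple cycle.
G has 6 vertices and 7 edges.
Enumerating all minimal edge subsets forming cycles...
Total circuits found: 3.

3


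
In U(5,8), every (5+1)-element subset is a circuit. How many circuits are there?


In U(5,8), circuits are the (6)-element subsets.
Any set of 6 elements is dependent, and removing any one element gives
an independent set of size 5, so it is a minimal dependent set.
Number of circuits = (8 choose 6) = 28.

28


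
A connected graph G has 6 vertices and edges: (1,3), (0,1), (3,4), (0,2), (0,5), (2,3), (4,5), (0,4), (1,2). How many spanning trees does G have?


By Kirchhoff's matrix tree theorem, the number of spanning trees equals
the determinant of any cofactor of the Laplacian matrix L.
G has 6 vertices and 9 edges.
Computing the (5 x 5) cofactor determinant gives 64.

64


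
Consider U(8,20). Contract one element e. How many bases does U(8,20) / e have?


Contracting e from U(8,20) gives U(7,19).
Bases of U(7,19) = C(19,7) = 50388.

50388


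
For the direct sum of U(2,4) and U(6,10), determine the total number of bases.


Bases of a direct sum M1 + M2: |B| = |B(M1)| * |B(M2)|.
|B(U(2,4))| = C(4,2) = 6.
|B(U(6,10))| = C(10,6) = 210.
Total bases = 6 * 210 = 1260.

1260


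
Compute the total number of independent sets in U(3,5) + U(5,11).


For a direct sum, |I(M1+M2)| = |I(M1)| * |I(M2)|.
|I(U(3,5))| = sum C(5,k) for k=0..3 = 26.
|I(U(5,11))| = sum C(11,k) for k=0..5 = 1024.
Total = 26 * 1024 = 26624.

26624


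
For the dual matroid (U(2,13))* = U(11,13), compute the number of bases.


The dual of U(r,n) is U(n-r, n) = U(11,13).
Bases of U(11,13) are all (11)-element subsets.
|B(M*)| = (13 choose 11) = 78.

78


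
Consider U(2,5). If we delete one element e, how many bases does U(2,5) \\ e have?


Deleting e from U(2,5) gives U(2,4) since n > r.
Bases of U(2,4) = (4 choose 2) = 6.

6


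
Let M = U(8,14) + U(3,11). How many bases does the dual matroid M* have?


(M1+M2)* = M1* + M2*.
M1* = U(6,14), bases: C(14,6) = 3003.
M2* = U(8,11), bases: C(11,8) = 165.
|B(M*)| = 3003 * 165 = 495495.

495495


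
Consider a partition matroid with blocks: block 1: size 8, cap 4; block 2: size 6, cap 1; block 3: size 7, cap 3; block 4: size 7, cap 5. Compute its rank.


Rank of a partition matroid = sum of min(|Si|, ci) for each block.
= min(8,4) + min(6,1) + min(7,3) + min(7,5)
= 4 + 1 + 3 + 5
= 13.

13


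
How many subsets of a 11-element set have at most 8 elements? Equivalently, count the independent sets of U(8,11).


Independent sets of U(8,11) are all subsets of size <= 8.
Count = (11 choose 0) + (11 choose 1) + (11 choose 2) + (11 choose 3) + (11 choose 4) + (11 choose 5) + (11 choose 6) + (11 choose 7) + (11 choose 8)
     = 1 + 11 + 55 + 165 + 330 + 462 + 462 + 330 + 165
     = 1981.

1981


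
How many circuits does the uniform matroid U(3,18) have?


In U(3,18), circuits are the (4)-element subsets.
Any set of 4 elements is dependent, and removing any one element gives
an independent set of size 3, so it is a minimal dependent set.
Number of circuits = C(18,4) = 18! / (4! * 14!) = 3060.

3060


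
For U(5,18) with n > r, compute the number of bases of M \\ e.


Deleting e from U(5,18) gives U(5,17) since n > r.
Bases of U(5,17) = (17 choose 5) = 6188.

6188


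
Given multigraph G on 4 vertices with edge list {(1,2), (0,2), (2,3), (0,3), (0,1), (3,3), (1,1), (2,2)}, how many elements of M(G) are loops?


In a graphic matroid, a loop is a self-loop edge (u,u) with rank 0.
Examining all 8 edges for self-loops...
Self-loops found: (3,3), (1,1), (2,2)
Number of loops = 3.

3


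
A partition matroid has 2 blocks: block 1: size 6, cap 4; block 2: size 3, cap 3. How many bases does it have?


A basis picks exactly ci elements from block i.
Number of bases = product of C(|Si|, ci).
= C(6,4) * C(3,3)
= 15 * 1
= 15.

15


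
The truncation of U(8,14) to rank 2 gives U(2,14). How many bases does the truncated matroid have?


Truncating U(8,14) to rank 2 gives U(2,14).
Bases of U(2,14) are all 2-element subsets of 14 elements.
Number of bases = (14 choose 2) = 91.

91


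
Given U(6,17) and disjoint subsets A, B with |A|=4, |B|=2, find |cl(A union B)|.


|A union B| = 4 + 2 = 6 (disjoint).
In U(6,17), cl(S) = S if |S| < 6, else cl(S) = E.
Since 6 >= 6, cl(A union B) = E.
|cl(A union B)| = 17.

17


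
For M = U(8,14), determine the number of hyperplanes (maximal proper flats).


Hyperplanes of U(8,14) are flats of rank 7.
In a uniform matroid, these are exactly the (7)-element subsets.
Count = C(14,7) = 3432.

3432


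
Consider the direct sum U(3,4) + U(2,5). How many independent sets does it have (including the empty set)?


For a direct sum, |I(M1+M2)| = |I(M1)| * |I(M2)|.
|I(U(3,4))| = sum C(4,k) for k=0..3 = 15.
|I(U(2,5))| = sum C(5,k) for k=0..2 = 16.
Total = 15 * 16 = 240.

240


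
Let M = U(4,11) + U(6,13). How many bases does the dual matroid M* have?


(M1+M2)* = M1* + M2*.
M1* = U(7,11), bases: C(11,7) = 330.
M2* = U(7,13), bases: C(13,7) = 1716.
|B(M*)| = 330 * 1716 = 566280.

566280


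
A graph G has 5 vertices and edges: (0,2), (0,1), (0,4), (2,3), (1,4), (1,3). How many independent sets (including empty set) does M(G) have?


An independent set in a graphic matroid is an acyclic edge subset.
G has 5 vertices and 6 edges.
Enumerate all 2^6 = 64 subsets, checking for acyclicity.
Total independent sets = 52.

52


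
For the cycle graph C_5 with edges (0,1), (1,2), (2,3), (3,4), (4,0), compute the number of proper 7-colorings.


P(C_5, k) = (k-1)^5 + (-1)^5*(k-1).
P(7) = (6)^5 - 6
= 7776 - 6 = 7770.

7770


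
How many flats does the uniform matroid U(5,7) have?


Flats of U(5,7): every subset of size < 5 is a flat, plus E itself.
Count = (7 choose 0) + (7 choose 1) + (7 choose 2) + (7 choose 3) + (7 choose 4) + 1
     = 1 + 7 + 21 + 35 + 35 + 1
     = 100.

100


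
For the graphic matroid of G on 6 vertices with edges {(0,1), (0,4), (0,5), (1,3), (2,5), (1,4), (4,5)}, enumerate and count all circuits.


A circuit in a graphic matroid = edge set of a simple cycle.
G has 6 vertices and 7 edges.
Enumerating all minimal edge subsets forming cycles...
Total circuits found: 3.

3


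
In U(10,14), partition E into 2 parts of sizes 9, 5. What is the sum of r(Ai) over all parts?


r(Ai) = min(|Ai|, 10) for each part.
Sum = min(9,10) + min(5,10)
    = 9 + 5
    = 14.

14


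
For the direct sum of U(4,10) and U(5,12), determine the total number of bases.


Bases of a direct sum M1 + M2: |B| = |B(M1)| * |B(M2)|.
|B(U(4,10))| = C(10,4) = 210.
|B(U(5,12))| = C(12,5) = 792.
Total bases = 210 * 792 = 166320.

166320


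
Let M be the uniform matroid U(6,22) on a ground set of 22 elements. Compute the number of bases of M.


Bases of U(6,22) are all 6-element subsets of the 22-element ground set.
Number of bases = C(22,6).
C(22,6) = 74613.

74613


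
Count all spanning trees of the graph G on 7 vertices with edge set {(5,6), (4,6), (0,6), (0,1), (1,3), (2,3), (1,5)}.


By Kirchhoff's matrix tree theorem, the number of spanning trees equals
the determinant of any cofactor of the Laplacian matrix L.
G has 7 vertices and 7 edges.
Computing the (6 x 6) cofactor determinant gives 4.

4


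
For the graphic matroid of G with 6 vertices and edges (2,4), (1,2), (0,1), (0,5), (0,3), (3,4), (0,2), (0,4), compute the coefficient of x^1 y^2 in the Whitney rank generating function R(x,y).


R(x,y) = sum over A in 2^E of x^(r(E)-r(A)) * y^(|A|-r(A)).
G has 6 vertices, 8 edges. r(E) = 5.
Enumerate all 2^8 = 256 subsets.
Count subsets with r(E)-r(A)=1 and |A|-r(A)=2: 9.

9


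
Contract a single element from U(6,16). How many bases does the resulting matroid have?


Contracting e from U(6,16) gives U(5,15).
Bases of U(5,15) = C(15,5) = 3003.

3003


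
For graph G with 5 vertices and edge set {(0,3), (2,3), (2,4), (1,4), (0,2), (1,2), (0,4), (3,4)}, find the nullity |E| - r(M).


Cycle rank (nullity) = |E| - r(M) = |E| - (|V| - c).
|E| = 8, |V| = 5, c = 1.
Nullity = 8 - (5 - 1) = 8 - 4 = 4.

4


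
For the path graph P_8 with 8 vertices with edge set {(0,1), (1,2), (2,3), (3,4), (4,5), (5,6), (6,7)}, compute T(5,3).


A path on 8 vertices is a tree with 7 edges.
T(x,y) = x^(7) for any tree.
T(5,3) = 5^7 = 78125.

78125


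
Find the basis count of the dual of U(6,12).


The dual of U(r,n) is U(n-r, n) = U(6,12).
Bases of U(6,12) are all (6)-element subsets.
|B(M*)| = (12 choose 6) = 924.

924


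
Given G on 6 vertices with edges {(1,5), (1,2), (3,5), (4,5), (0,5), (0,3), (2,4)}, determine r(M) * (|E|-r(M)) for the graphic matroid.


r(M) = |V| - c = 6 - 1 = 5.
nullity = |E| - r(M) = 7 - 5 = 2.
Product = 5 * 2 = 10.

10


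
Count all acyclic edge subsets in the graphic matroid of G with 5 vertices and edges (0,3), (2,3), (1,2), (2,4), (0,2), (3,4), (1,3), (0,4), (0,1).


An independent set in a graphic matroid is an acyclic edge subset.
G has 5 vertices and 9 edges.
Enumerate all 2^9 = 512 subsets, checking for acyclicity.
Total independent sets = 198.

198


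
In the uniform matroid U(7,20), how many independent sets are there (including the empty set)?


Independent sets of U(7,20) are all subsets of size <= 7.
Count = (20 choose 0) + (20 choose 1) + (20 choose 2) + (20 choose 3) + (20 choose 4) + (20 choose 5) + (20 choose 6) + (20 choose 7)
     = 1 + 20 + 190 + 1140 + 4845 + 15504 + 38760 + 77520
     = 137980.

137980


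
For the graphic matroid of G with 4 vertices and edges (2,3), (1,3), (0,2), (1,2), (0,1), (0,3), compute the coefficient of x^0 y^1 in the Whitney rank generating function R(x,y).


R(x,y) = sum over A in 2^E of x^(r(E)-r(A)) * y^(|A|-r(A)).
G has 4 vertices, 6 edges. r(E) = 3.
Enumerate all 2^6 = 64 subsets.
Count subsets with r(E)-r(A)=0 and |A|-r(A)=1: 15.

15


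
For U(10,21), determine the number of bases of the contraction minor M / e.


Contracting e from U(10,21) gives U(9,20).
Bases of U(9,20) = C(20,9) = 20! / (9! * 11!) = 167960.

167960


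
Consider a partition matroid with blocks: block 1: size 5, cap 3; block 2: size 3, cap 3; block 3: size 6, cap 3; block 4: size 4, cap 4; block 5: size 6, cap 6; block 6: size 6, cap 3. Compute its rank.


Rank of a partition matroid = sum of min(|Si|, ci) for each block.
= min(5,3) + min(3,3) + min(6,3) + min(4,4) + min(6,6) + min(6,3)
= 3 + 3 + 3 + 4 + 6 + 3
= 22.

22


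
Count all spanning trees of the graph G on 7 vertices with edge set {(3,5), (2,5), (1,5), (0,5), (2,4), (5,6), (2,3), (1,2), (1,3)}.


By Kirchhoff's matrix tree theorem, the number of spanning trees equals
the determinant of any cofactor of the Laplacian matrix L.
G has 7 vertices and 9 edges.
Computing the (6 x 6) cofactor determinant gives 16.

16


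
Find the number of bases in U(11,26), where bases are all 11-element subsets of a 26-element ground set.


Bases of U(11,26) are all 11-element subsets of the 26-element ground set.
Number of bases = C(26,11).
C(26,11) = 26! / (11! * 15!) = 7726160.

7726160


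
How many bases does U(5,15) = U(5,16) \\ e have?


Deleting e from U(5,16) gives U(5,15) since n > r.
Bases of U(5,15) = (15 choose 5) = 3003.

3003


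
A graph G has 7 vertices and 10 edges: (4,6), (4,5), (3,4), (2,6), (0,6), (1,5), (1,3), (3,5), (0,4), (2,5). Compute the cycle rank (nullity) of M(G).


Cycle rank (nullity) = |E| - r(M) = |E| - (|V| - c).
|E| = 10, |V| = 7, c = 1.
Nullity = 10 - (7 - 1) = 10 - 6 = 4.

4


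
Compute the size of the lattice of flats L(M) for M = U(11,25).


Flats of U(11,25): every subset of size < 11 is a flat, plus E itself.
Count = C(25,0) + C(25,1) + C(25,2) + C(25,3) + C(25,4) + C(25,5) + C(25,6) + C(25,7) + C(25,8) + C(25,9) + C(25,10) + 1
     = 1 + 25 + 300 + 2300 + 12650 + 53130 + 177100 + 480700 + 1081575 + 2042975 + 3268760 + 1
     = 7119517.

7119517


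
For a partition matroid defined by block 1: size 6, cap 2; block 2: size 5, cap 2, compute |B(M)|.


A basis picks exactly ci elements from block i.
Number of bases = product of C(|Si|, ci).
= C(6,2) * C(5,2)
= 15 * 10
= 150.

150


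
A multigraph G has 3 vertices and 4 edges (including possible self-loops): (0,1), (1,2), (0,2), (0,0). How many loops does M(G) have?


In a graphic matroid, a loop is a self-loop edge (u,u) with rank 0.
Examining all 4 edges for self-loops...
Self-loops found: (0,0)
Number of loops = 1.

1


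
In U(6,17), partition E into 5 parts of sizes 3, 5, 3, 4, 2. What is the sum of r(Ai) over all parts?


r(Ai) = min(|Ai|, 6) for each part.
Sum = min(3,6) + min(5,6) + min(3,6) + min(4,6) + min(2,6)
    = 3 + 5 + 3 + 4 + 2
    = 17.

17


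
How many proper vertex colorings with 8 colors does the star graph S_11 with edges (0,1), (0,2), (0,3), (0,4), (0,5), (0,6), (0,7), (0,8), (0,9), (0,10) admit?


P(tree, k) = k * (k-1)^(10) for any tree on 11 vertices.
P(8) = 8 * 7^10 = 8 * 282475249 = 2259801992.

2259801992


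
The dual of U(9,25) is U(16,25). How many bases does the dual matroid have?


The dual of U(r,n) is U(n-r, n) = U(16,25).
Bases of U(16,25) are all (16)-element subsets.
|B(M*)| = C(25,16) = 2042975.

2042975


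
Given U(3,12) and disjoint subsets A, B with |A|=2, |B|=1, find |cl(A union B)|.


|A union B| = 2 + 1 = 3 (disjoint).
In U(3,12), cl(S) = S if |S| < 3, else cl(S) = E.
Since 3 >= 3, cl(A union B) = E.
|cl(A union B)| = 12.

12


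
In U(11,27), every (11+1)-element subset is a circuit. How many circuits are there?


In U(11,27), circuits are the (12)-element subsets.
Any set of 12 elements is dependent, and removing any one element gives
an independent set of size 11, so it is a minimal dependent set.
Number of circuits = C(27,12) = 17383860.

17383860


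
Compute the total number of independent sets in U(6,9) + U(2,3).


For a direct sum, |I(M1+M2)| = |I(M1)| * |I(M2)|.
|I(U(6,9))| = sum C(9,k) for k=0..6 = 466.
|I(U(2,3))| = sum C(3,k) for k=0..2 = 7.
Total = 466 * 7 = 3262.

3262


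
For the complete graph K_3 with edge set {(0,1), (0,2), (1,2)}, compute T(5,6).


T(K_3; x,y) = x^2 + x + y.
T(5,6) = 25 + 5 + 6 = 36.

36


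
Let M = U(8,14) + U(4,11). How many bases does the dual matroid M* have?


(M1+M2)* = M1* + M2*.
M1* = U(6,14), bases: C(14,6) = 3003.
M2* = U(7,11), bases: C(11,7) = 330.
|B(M*)| = 3003 * 330 = 990990.

990990


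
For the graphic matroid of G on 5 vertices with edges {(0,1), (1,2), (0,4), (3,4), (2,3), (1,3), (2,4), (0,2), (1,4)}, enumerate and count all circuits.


A circuit in a graphic matroid = edge set of a simple cycle.
G has 5 vertices and 9 edges.
Enumerating all minimal edge subsets forming cycles...
Total circuits found: 22.

22


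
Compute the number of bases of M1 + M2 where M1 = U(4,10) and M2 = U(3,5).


Bases of a direct sum M1 + M2: |B| = |B(M1)| * |B(M2)|.
|B(U(4,10))| = C(10,4) = 210.
|B(U(3,5))| = C(5,3) = 10.
Total bases = 210 * 10 = 2100.

2100


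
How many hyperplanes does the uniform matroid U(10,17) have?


Hyperplanes of U(10,17) are flats of rank 9.
In a uniform matroid, these are exactly the (9)-element subsets.
Count = (17 choose 9) = 24310.

24310


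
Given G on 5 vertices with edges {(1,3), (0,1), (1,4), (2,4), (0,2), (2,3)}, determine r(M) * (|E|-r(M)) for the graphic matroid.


r(M) = |V| - c = 5 - 1 = 4.
nullity = |E| - r(M) = 6 - 4 = 2.
Product = 4 * 2 = 8.

8


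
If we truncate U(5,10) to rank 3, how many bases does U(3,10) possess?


Truncating U(5,10) to rank 3 gives U(3,10).
Bases of U(3,10) are all 3-element subsets of 10 elements.
Number of bases = (10 choose 3) = 120.

120


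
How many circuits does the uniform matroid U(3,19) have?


In U(3,19), circuits are the (4)-element subsets.
Any set of 4 elements is dependent, and removing any one element gives
an independent set of size 3, so it is a minimal dependent set.
Number of circuits = C(19,4) = 19! / (4! * 15!) = 3876.

3876


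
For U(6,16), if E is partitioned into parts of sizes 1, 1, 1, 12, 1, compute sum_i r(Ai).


r(Ai) = min(|Ai|, 6) for each part.
Sum = min(1,6) + min(1,6) + min(1,6) + min(12,6) + min(1,6)
    = 1 + 1 + 1 + 6 + 1
    = 10.

10


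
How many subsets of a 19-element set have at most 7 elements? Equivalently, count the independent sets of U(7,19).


Independent sets of U(7,19) are all subsets of size <= 7.
Count = C(19,0) + C(19,1) + C(19,2) + C(19,3) + C(19,4) + C(19,5) + C(19,6) + C(19,7)
     = 1 + 19 + 171 + 969 + 3876 + 11628 + 27132 + 50388
     = 94184.

94184


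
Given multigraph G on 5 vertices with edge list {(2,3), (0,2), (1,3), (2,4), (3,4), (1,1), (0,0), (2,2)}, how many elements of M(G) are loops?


In a graphic matroid, a loop is a self-loop edge (u,u) with rank 0.
Examining all 8 edges for self-loops...
Self-loops found: (1,1), (0,0), (2,2)
Number of loops = 3.

3


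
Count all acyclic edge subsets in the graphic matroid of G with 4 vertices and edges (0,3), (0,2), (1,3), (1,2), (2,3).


An independent set in a graphic matroid is an acyclic edge subset.
G has 4 vertices and 5 edges.
Enumerate all 2^5 = 32 subsets, checking for acyclicity.
Total independent sets = 24.

24


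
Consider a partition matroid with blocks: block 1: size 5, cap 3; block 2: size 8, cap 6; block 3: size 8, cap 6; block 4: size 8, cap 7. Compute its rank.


Rank of a partition matroid = sum of min(|Si|, ci) for each block.
= min(5,3) + min(8,6) + min(8,6) + min(8,7)
= 3 + 6 + 6 + 7
= 22.

22


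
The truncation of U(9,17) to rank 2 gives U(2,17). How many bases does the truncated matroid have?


Truncating U(9,17) to rank 2 gives U(2,17).
Bases of U(2,17) are all 2-element subsets of 17 elements.
Number of bases = C(17,2) = 17! / (2! * 15!) = 136.

136


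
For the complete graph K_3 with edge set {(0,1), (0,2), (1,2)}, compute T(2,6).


T(K_3; x,y) = x^2 + x + y.
T(2,6) = 4 + 2 + 6 = 12.

12


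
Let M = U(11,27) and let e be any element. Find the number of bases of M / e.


Contracting e from U(11,27) gives U(10,26).
Bases of U(10,26) = C(26,10) = 5311735.

5311735


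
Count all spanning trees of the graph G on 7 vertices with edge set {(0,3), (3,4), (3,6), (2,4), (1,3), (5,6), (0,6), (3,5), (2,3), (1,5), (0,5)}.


By Kirchhoff's matrix tree theorem, the number of spanning trees equals
the determinant of any cofactor of the Laplacian matrix L.
G has 7 vertices and 11 edges.
Computing the (6 x 6) cofactor determinant gives 120.

120


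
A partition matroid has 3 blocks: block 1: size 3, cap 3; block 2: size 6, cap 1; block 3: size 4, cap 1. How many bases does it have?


A basis picks exactly ci elements from block i.
Number of bases = product of C(|Si|, ci).
= C(3,3) * C(6,1) * C(4,1)
= 1 * 6 * 4
= 24.

24


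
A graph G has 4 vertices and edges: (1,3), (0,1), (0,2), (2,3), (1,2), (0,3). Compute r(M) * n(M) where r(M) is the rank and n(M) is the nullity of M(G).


r(M) = |V| - c = 4 - 1 = 3.
nullity = |E| - r(M) = 6 - 3 = 3.
Product = 3 * 3 = 9.

9


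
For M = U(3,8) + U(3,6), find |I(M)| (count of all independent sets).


For a direct sum, |I(M1+M2)| = |I(M1)| * |I(M2)|.
|I(U(3,8))| = sum C(8,k) for k=0..3 = 93.
|I(U(3,6))| = sum C(6,k) for k=0..3 = 42.
Total = 93 * 42 = 3906.

3906


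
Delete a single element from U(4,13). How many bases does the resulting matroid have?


Deleting e from U(4,13) gives U(4,12) since n > r.
Bases of U(4,12) = C(12,4) = 12! / (4! * 8!) = 495.

495


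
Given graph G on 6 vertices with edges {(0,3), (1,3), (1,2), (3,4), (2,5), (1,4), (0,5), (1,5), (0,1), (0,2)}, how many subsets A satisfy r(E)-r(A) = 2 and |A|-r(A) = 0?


R(x,y) = sum over A in 2^E of x^(r(E)-r(A)) * y^(|A|-r(A)).
G has 6 vertices, 10 edges. r(E) = 5.
Enumerate all 2^10 = 1024 subsets.
Count subsets with r(E)-r(A)=2 and |A|-r(A)=0: 114.

114


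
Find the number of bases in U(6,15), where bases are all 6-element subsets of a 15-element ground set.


Bases of U(6,15) are all 6-element subsets of the 15-element ground set.
Number of bases = C(15,6).
C(15,6) = 5005.

5005


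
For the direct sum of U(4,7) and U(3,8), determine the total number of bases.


Bases of a direct sum M1 + M2: |B| = |B(M1)| * |B(M2)|.
|B(U(4,7))| = C(7,4) = 35.
|B(U(3,8))| = C(8,3) = 56.
Total bases = 35 * 56 = 1960.

1960


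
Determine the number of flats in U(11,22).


Flats of U(11,22): every subset of size < 11 is a flat, plus E itself.
Count = (22 choose 0) + (22 choose 1) + (22 choose 2) + (22 choose 3) + (22 choose 4) + (22 choose 5) + (22 choose 6) + (22 choose 7) + (22 choose 8) + (22 choose 9) + (22 choose 10) + 1
     = 1 + 22 + 231 + 1540 + 7315 + 26334 + 74613 + 170544 + 319770 + 497420 + 646646 + 1
     = 1744437.

1744437


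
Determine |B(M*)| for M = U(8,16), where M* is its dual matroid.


The dual of U(r,n) is U(n-r, n) = U(8,16).
Bases of U(8,16) are all (8)-element subsets.
|B(M*)| = C(16,8) = 12870.

12870


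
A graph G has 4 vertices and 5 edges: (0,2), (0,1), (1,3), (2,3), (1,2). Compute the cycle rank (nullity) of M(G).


Cycle rank (nullity) = |E| - r(M) = |E| - (|V| - c).
|E| = 5, |V| = 4, c = 1.
Nullity = 5 - (4 - 1) = 5 - 3 = 2.

2


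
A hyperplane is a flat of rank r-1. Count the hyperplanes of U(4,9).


Hyperplanes of U(4,9) are flats of rank 3.
In a uniform matroid, these are exactly the (3)-element subsets.
Count = C(9,3) = (9 * 8 * 7) / (1 * 2 * 3) = 84.

84


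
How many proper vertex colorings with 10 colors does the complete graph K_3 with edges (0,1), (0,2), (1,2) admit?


P(K_3, k) = k(k-1)(k-2)...(k-2).
P(10) = (10) * (9) * (8) = 720.

720


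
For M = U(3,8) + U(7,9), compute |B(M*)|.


(M1+M2)* = M1* + M2*.
M1* = U(5,8), bases: C(8,5) = 56.
M2* = U(2,9), bases: C(9,2) = 36.
|B(M*)| = 56 * 36 = 2016.

2016


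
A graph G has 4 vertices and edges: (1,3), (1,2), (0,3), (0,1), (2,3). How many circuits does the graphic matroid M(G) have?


A circuit in a graphic matroid = edge set of a simple cycle.
G has 4 vertices and 5 edges.
Enumerating all minimal edge subsets forming cycles...
Total circuits found: 3.

3


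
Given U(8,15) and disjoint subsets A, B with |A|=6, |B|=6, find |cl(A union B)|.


|A union B| = 6 + 6 = 12 (disjoint).
In U(8,15), cl(S) = S if |S| < 8, else cl(S) = E.
Since 12 >= 8, cl(A union B) = E.
|cl(A union B)| = 15.

15


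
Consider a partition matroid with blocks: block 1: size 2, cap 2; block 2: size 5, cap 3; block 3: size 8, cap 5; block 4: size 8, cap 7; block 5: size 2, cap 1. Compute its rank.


Rank of a partition matroid = sum of min(|Si|, ci) for each block.
= min(2,2) + min(5,3) + min(8,5) + min(8,7) + min(2,1)
= 2 + 3 + 5 + 7 + 1
= 18.

18


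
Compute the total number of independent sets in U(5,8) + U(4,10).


For a direct sum, |I(M1+M2)| = |I(M1)| * |I(M2)|.
|I(U(5,8))| = sum C(8,k) for k=0..5 = 219.
|I(U(4,10))| = sum C(10,k) for k=0..4 = 386.
Total = 219 * 386 = 84534.

84534


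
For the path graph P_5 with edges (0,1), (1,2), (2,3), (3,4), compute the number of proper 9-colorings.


P(P_5, k) = k * (k-1)^(4).
P(9) = 9 * 8^4 = 9 * 4096 = 36864.

36864


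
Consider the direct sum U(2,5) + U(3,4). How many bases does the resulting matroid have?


Bases of a direct sum M1 + M2: |B| = |B(M1)| * |B(M2)|.
|B(U(2,5))| = C(5,2) = 10.
|B(U(3,4))| = C(4,3) = 4.
Total bases = 10 * 4 = 40.

40


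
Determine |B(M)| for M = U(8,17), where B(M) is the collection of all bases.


Bases of U(8,17) are all 8-element subsets of the 17-element ground set.
Number of bases = C(17,8).
C(17,8) = 24310.

24310


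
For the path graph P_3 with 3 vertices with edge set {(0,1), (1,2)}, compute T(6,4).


A path on 3 vertices is a tree with 2 edges.
T(x,y) = x^(2) for any tree.
T(6,4) = 6^2 = 36.

36


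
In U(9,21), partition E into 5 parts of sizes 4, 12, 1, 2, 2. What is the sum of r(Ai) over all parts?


r(Ai) = min(|Ai|, 9) for each part.
Sum = min(4,9) + min(12,9) + min(1,9) + min(2,9) + min(2,9)
    = 4 + 9 + 1 + 2 + 2
    = 18.

18


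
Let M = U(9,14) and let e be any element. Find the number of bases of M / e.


Contracting e from U(9,14) gives U(8,13).
Bases of U(8,13) = C(13,8) = 1287.

1287


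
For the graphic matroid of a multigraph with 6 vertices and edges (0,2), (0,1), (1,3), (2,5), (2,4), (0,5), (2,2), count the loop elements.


In a graphic matroid, a loop is a self-loop edge (u,u) with rank 0.
Examining all 7 edges for self-loops...
Self-loops found: (2,2)
Number of loops = 1.

1


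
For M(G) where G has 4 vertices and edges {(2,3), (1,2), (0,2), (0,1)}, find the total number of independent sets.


An independent set in a graphic matroid is an acyclic edge subset.
G has 4 vertices and 4 edges.
Enumerate all 2^4 = 16 subsets, checking for acyclicity.
Total independent sets = 14.

14


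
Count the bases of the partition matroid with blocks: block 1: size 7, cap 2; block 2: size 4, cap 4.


A basis picks exactly ci elements from block i.
Number of bases = product of C(|Si|, ci).
= C(7,2) * C(4,4)
= 21 * 1
= 21.

21


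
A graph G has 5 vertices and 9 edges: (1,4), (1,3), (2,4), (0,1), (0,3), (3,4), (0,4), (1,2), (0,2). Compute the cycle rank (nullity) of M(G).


Cycle rank (nullity) = |E| - r(M) = |E| - (|V| - c).
|E| = 9, |V| = 5, c = 1.
Nullity = 9 - (5 - 1) = 9 - 4 = 5.

5


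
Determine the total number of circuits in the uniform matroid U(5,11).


In U(5,11), circuits are the (6)-element subsets.
Any set of 6 elements is dependent, and removing any one element gives
an independent set of size 5, so it is a minimal dependent set.
Number of circuits = (11 choose 6) = 462.

462


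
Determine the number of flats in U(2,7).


Flats of U(2,7): every subset of size < 2 is a flat, plus E itself.
Count = (7 choose 0) + (7 choose 1) + 1
     = 1 + 7 + 1
     = 9.

9


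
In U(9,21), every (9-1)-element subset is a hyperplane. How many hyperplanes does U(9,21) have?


Hyperplanes of U(9,21) are flats of rank 8.
In a uniform matroid, these are exactly the (8)-element subsets.
Count = (21 choose 8) = 203490.

203490


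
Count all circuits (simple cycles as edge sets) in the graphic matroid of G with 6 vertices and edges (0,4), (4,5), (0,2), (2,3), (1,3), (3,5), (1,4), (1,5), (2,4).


A circuit in a graphic matroid = edge set of a simple cycle.
G has 6 vertices and 9 edges.
Enumerating all minimal edge subsets forming cycles...
Total circuits found: 12.

12


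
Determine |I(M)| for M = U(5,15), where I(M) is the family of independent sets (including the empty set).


Independent sets of U(5,15) are all subsets of size <= 5.
Count = C(15,0) + C(15,1) + C(15,2) + C(15,3) + C(15,4) + C(15,5)
     = 1 + 15 + 105 + 455 + 1365 + 3003
     = 4944.

4944


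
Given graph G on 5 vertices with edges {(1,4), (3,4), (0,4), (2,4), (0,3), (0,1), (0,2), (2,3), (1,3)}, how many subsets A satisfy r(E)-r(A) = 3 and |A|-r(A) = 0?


R(x,y) = sum over A in 2^E of x^(r(E)-r(A)) * y^(|A|-r(A)).
G has 5 vertices, 9 edges. r(E) = 4.
Enumerate all 2^9 = 512 subsets.
Count subsets with r(E)-r(A)=3 and |A|-r(A)=0: 9.

9


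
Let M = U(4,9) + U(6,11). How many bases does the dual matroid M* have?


(M1+M2)* = M1* + M2*.
M1* = U(5,9), bases: C(9,5) = 126.
M2* = U(5,11), bases: C(11,5) = 462.
|B(M*)| = 126 * 462 = 58212.

58212


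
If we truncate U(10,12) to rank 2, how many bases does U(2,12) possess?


Truncating U(10,12) to rank 2 gives U(2,12).
Bases of U(2,12) are all 2-element subsets of 12 elements.
Number of bases = C(12,2) = (12 * 11) / (1 * 2) = 66.

66


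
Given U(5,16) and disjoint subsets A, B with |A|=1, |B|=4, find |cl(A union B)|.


|A union B| = 1 + 4 = 5 (disjoint).
In U(5,16), cl(S) = S if |S| < 5, else cl(S) = E.
Since 5 >= 5, cl(A union B) = E.
|cl(A union B)| = 16.

16


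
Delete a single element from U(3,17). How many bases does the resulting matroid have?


Deleting e from U(3,17) gives U(3,16) since n > r.
Bases of U(3,16) = C(16,3) = 16! / (3! * 13!) = 560.

560


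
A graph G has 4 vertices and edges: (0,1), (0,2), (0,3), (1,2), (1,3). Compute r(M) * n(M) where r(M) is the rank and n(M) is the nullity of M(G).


r(M) = |V| - c = 4 - 1 = 3.
nullity = |E| - r(M) = 5 - 3 = 2.
Product = 3 * 2 = 6.

6


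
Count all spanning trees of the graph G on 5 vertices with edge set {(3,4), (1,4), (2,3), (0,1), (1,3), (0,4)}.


By Kirchhoff's matrix tree theorem, the number of spanning trees equals
the determinant of any cofactor of the Laplacian matrix L.
G has 5 vertices and 6 edges.
Computing the (4 x 4) cofactor determinant gives 8.

8


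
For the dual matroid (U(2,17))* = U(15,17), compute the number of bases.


The dual of U(r,n) is U(n-r, n) = U(15,17).
Bases of U(15,17) are all (15)-element subsets.
|B(M*)| = C(17,15) = 136.

136
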